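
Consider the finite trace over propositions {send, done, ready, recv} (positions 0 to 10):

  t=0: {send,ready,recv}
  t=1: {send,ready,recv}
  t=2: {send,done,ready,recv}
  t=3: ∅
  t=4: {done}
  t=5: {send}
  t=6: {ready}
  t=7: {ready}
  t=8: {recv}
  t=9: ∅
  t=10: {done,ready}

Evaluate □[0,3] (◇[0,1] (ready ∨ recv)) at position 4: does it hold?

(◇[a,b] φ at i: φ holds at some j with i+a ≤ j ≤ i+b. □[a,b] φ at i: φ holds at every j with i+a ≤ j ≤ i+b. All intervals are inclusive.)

Does not hold

Check ◇[0,1] (ready ∨ recv) at every j in [4,7]:
  j=4: fails (none in [4,5])
  j=5: holds (witness at 6)
  j=6: holds (witness at 6)
  j=7: holds (witness at 7)
Fails at j=4 → formula fails.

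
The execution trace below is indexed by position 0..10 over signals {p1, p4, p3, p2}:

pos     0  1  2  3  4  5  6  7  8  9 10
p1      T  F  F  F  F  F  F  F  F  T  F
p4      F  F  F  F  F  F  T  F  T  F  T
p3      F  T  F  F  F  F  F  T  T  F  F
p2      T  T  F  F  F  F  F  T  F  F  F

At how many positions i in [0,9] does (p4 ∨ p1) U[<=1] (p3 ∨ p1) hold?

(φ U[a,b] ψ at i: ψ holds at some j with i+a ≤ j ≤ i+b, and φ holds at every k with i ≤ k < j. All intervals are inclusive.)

Evaluate at each i in [0,9]:
  i=0: ✓ (rhs at j=0)
  i=1: ✓ (rhs at j=1)
  i=2: ✗ (no rhs in [2,3])
  i=3: ✗ (no rhs in [3,4])
  i=4: ✗ (no rhs in [4,5])
  i=5: ✗ (no rhs in [5,6])
  i=6: ✓ (rhs at j=7; lhs holds on [6,6])
  i=7: ✓ (rhs at j=7)
  i=8: ✓ (rhs at j=8)
  i=9: ✓ (rhs at j=9)
Positions where it holds: {0, 1, 6, 7, 8, 9} → 6.

6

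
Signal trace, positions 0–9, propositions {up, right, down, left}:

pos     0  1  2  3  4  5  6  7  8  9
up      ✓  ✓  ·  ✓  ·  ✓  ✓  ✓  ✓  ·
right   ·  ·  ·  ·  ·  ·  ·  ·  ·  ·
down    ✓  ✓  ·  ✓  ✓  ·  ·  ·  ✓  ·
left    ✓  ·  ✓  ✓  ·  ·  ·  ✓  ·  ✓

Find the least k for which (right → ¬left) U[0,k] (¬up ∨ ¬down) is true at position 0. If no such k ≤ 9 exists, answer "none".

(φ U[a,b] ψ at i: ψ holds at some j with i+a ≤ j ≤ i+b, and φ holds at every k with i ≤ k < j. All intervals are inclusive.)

2

Need earliest j ≥ 0 with (¬up ∨ ¬down), and (right → ¬left) at every k in [0,j-1].
  j=0: rhs fails.
  j=1: rhs fails.
  j=2: rhs holds; lhs holds on [0,1]. k = 2.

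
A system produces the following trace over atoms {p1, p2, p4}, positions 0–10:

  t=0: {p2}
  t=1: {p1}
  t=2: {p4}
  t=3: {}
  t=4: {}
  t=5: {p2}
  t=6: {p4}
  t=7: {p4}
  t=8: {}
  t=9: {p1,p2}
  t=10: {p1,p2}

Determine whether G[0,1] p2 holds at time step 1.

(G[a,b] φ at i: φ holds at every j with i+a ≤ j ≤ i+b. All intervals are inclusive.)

Check p2 at every j in [1,2]:
  j=1: false
  j=2: false
Fails at j=1 → formula fails.

False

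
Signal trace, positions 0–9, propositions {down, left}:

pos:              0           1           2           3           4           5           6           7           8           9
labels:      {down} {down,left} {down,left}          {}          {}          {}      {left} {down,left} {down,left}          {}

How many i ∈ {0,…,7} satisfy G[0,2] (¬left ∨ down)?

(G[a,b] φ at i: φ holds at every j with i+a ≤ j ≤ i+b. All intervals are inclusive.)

Evaluate at each i in [0,7]:
  i=0: ✓ (all of [0,2])
  i=1: ✓ (all of [1,3])
  i=2: ✓ (all of [2,4])
  i=3: ✓ (all of [3,5])
  i=4: ✗ (fails at j=6)
  i=5: ✗ (fails at j=6)
  i=6: ✗ (fails at j=6)
  i=7: ✓ (all of [7,9])
Positions where it holds: {0, 1, 2, 3, 7} → 5.

5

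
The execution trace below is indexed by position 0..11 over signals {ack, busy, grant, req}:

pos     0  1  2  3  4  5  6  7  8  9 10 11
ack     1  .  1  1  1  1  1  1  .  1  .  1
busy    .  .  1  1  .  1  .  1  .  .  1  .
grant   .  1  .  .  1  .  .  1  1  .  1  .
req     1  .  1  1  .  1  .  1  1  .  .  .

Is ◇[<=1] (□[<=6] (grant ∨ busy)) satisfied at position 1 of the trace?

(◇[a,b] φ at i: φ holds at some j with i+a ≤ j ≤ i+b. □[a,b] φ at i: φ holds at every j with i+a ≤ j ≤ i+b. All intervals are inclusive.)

Check □[<=6] (grant ∨ busy) at each j in [1,2]:
  j=1: fails at 6
  j=2: fails at 6
No position in the window satisfies it → formula fails.

No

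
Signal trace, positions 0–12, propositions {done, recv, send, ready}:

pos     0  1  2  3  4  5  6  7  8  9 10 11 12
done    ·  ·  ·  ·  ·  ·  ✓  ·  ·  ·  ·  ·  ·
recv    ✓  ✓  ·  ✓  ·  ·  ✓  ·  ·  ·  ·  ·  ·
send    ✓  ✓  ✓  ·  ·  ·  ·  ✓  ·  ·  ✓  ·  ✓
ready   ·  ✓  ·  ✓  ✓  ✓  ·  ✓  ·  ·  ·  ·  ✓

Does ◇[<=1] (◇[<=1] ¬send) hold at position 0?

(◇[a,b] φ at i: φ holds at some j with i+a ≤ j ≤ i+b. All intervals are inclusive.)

False

Check ◇[<=1] ¬send at each j in [0,1]:
  j=0: fails (none in [0,1])
  j=1: fails (none in [1,2])
No position in the window satisfies it → formula fails.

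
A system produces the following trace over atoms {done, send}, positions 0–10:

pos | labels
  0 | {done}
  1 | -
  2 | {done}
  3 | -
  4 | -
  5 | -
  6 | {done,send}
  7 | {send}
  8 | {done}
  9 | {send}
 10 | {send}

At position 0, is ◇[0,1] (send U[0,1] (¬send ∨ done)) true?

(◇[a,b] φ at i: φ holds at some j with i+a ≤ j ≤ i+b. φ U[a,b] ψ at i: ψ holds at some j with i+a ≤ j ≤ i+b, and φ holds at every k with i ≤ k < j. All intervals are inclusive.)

Holds

Check (send U[0,1] (¬send ∨ done)) at each j in [0,1]:
  j=0: holds
  j=1: holds
Found at j=0 → formula holds.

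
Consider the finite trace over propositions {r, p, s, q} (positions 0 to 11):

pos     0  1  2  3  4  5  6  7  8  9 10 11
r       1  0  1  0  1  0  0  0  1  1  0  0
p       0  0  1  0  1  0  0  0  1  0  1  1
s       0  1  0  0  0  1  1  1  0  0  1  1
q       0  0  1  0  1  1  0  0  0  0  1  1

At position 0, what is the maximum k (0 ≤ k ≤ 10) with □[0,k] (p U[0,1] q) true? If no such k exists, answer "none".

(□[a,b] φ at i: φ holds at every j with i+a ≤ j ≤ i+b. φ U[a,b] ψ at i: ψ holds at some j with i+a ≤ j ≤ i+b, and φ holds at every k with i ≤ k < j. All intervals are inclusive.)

(p U[0,1] q) must hold from j=0 onward; find where it first fails.
  j=0: fails → no k works.

none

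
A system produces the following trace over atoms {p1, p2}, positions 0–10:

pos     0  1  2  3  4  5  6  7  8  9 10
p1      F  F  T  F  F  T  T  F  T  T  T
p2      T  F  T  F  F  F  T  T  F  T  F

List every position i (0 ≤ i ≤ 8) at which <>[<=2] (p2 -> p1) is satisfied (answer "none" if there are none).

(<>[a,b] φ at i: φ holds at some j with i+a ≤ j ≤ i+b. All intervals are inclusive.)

0, 1, 2, 3, 4, 5, 6, 7, 8

Evaluate at each i in [0,8]:
  i=0: ✓ (witness j=1)
  i=1: ✓ (witness j=1)
  i=2: ✓ (witness j=2)
  i=3: ✓ (witness j=3)
  i=4: ✓ (witness j=4)
  i=5: ✓ (witness j=5)
  i=6: ✓ (witness j=6)
  i=7: ✓ (witness j=8)
  i=8: ✓ (witness j=8)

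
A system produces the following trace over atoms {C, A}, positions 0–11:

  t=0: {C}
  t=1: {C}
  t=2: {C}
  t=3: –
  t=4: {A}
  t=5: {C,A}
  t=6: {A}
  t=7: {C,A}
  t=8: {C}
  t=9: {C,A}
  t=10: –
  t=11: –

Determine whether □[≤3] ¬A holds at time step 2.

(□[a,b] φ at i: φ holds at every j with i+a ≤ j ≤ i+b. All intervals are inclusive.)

Check ¬A at every j in [2,5]:
  j=2: true
  j=3: true
  j=4: false
  j=5: false
Fails at j=4 → formula fails.

No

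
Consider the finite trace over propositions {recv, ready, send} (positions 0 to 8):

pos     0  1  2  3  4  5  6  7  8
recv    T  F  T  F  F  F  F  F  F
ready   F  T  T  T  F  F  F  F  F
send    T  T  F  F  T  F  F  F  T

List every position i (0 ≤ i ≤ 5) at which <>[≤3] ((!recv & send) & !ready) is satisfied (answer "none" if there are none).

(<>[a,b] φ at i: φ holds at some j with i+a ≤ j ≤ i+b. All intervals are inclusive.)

1, 2, 3, 4, 5

Evaluate at each i in [0,5]:
  i=0: ✗ (none in [0,3])
  i=1: ✓ (witness j=4)
  i=2: ✓ (witness j=4)
  i=3: ✓ (witness j=4)
  i=4: ✓ (witness j=4)
  i=5: ✓ (witness j=8)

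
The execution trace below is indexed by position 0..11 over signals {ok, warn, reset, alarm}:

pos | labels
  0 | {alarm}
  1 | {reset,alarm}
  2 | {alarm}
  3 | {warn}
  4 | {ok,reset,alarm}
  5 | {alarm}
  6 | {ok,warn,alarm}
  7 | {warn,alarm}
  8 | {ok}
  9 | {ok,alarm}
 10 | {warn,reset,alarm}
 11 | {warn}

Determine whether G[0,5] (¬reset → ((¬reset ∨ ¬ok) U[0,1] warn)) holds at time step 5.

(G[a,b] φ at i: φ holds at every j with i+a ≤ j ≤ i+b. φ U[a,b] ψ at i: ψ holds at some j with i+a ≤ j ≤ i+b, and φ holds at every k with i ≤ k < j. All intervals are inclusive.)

False

Check (¬reset → ((¬reset ∨ ¬ok) U[0,1] warn)) at every j in [5,10]:
  j=5: antecedent true; consequent holds → ✓
  j=6: antecedent true; consequent holds → ✓
  j=7: antecedent true; consequent holds → ✓
  j=8: antecedent true; consequent fails → ✗
  j=9: antecedent true; consequent holds → ✓
  j=10: antecedent false → ✓
Fails at j=8 → formula fails.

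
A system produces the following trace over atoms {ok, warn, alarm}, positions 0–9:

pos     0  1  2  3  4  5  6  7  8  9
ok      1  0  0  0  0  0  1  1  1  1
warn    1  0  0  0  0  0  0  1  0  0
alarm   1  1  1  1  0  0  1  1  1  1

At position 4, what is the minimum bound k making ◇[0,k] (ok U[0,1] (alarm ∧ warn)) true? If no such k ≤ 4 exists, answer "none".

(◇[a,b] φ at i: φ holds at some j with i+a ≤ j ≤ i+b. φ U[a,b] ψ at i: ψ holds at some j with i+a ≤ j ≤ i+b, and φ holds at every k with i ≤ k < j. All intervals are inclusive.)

2

Scan j = 4,5,… for (ok U[0,1] (alarm ∧ warn)):
  j=4: fails
  j=5: fails
  j=6: holds
First hit at j=6, so smallest k = 6-4 = 2.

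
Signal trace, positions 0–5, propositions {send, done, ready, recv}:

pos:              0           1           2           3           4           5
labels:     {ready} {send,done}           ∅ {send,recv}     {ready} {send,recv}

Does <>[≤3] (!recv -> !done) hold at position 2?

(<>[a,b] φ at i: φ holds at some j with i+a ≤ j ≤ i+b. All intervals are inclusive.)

Holds

Check (!recv -> !done) at each j in [2,5]:
  j=2: true
  j=3: true
  j=4: true
  j=5: true
Found at j=2 → formula holds.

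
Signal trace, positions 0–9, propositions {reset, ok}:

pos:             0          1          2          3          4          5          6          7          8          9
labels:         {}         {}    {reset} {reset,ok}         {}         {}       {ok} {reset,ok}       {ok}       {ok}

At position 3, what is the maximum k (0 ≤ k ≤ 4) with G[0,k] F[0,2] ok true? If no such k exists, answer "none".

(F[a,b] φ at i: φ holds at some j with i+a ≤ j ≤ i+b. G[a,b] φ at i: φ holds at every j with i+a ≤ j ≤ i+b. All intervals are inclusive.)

4

F[0,2] ok must hold from j=3 onward; find where it first fails.
  j=3: holds
  j=4: holds
  j=5: holds
  j=6: holds
  j=7: holds
Holds through j=7; largest k = 4.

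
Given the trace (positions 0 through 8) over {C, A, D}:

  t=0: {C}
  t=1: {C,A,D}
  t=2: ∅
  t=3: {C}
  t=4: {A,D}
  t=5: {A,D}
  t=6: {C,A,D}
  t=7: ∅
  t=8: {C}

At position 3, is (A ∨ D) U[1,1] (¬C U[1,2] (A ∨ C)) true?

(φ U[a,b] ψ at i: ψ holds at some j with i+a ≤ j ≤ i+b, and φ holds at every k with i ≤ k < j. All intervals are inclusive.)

Need some j in [4,4] with (¬C U[1,2] (A ∨ C)), and (A ∨ D) at every k in [3,j-1].
  j=4: (¬C U[1,2] (A ∨ C)) holds, but (A ∨ D) fails at k=3 → not this j.
No j in the window works → until fails.

False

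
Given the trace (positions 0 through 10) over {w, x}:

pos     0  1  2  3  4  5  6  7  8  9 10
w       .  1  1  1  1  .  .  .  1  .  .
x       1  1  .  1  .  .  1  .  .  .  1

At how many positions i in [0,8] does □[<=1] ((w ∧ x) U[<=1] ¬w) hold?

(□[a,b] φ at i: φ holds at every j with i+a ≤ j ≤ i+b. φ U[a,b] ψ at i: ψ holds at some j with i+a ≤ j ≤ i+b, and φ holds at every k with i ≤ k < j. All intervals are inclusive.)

2

Evaluate at each i in [0,8]:
  i=0: ✗ (fails at j=1)
  i=1: ✗ (fails at j=1)
  i=2: ✗ (fails at j=2)
  i=3: ✗ (fails at j=3)
  i=4: ✗ (fails at j=4)
  i=5: ✓ (all of [5,6])
  i=6: ✓ (all of [6,7])
  i=7: ✗ (fails at j=8)
  i=8: ✗ (fails at j=8)
Positions where it holds: {5, 6} → 2.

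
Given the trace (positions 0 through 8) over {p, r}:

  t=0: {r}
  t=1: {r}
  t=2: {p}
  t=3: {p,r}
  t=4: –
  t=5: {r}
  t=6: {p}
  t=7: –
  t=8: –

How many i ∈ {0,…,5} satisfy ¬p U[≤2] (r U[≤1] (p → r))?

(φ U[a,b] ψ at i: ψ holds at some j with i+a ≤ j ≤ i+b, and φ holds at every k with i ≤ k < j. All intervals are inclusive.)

Evaluate at each i in [0,5]:
  i=0: ✓ (rhs at j=0)
  i=1: ✓ (rhs at j=1)
  i=2: ✗ (lhs fails at k=2 before rhs at j=3)
  i=3: ✓ (rhs at j=3)
  i=4: ✓ (rhs at j=4)
  i=5: ✓ (rhs at j=5)
Positions where it holds: {0, 1, 3, 4, 5} → 5.

5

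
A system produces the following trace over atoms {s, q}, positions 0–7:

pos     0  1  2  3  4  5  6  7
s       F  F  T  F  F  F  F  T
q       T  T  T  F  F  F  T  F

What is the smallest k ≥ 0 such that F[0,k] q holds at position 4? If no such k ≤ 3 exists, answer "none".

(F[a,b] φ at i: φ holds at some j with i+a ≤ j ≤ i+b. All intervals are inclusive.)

Scan j = 4,5,… for q:
  j=4: fails
  j=5: fails
  j=6: holds
First hit at j=6, so smallest k = 6-4 = 2.

2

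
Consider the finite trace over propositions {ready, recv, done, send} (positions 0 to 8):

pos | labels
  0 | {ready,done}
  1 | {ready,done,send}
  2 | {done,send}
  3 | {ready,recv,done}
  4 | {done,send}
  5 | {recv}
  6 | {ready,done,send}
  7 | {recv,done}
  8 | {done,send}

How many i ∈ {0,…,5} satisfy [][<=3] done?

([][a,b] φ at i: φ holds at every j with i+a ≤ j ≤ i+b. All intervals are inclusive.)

2

Evaluate at each i in [0,5]:
  i=0: ✓ (all of [0,3])
  i=1: ✓ (all of [1,4])
  i=2: ✗ (fails at j=5)
  i=3: ✗ (fails at j=5)
  i=4: ✗ (fails at j=5)
  i=5: ✗ (fails at j=5)
Positions where it holds: {0, 1} → 2.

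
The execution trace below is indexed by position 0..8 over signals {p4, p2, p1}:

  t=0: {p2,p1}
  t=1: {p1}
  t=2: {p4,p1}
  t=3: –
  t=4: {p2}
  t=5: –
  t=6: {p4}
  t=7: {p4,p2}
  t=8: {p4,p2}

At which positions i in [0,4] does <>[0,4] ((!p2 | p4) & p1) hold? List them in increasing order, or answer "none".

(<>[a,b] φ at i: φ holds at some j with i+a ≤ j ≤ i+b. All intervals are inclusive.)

Evaluate at each i in [0,4]:
  i=0: ✓ (witness j=1)
  i=1: ✓ (witness j=1)
  i=2: ✓ (witness j=2)
  i=3: ✗ (none in [3,7])
  i=4: ✗ (none in [4,8])

0, 1, 2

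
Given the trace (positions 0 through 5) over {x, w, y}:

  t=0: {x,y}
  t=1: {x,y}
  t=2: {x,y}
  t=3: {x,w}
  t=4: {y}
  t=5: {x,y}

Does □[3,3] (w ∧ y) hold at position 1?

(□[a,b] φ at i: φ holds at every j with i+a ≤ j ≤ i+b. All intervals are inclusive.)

Check (w ∧ y) at every j in [4,4]:
  j=4: false
Fails at j=4 → formula fails.

No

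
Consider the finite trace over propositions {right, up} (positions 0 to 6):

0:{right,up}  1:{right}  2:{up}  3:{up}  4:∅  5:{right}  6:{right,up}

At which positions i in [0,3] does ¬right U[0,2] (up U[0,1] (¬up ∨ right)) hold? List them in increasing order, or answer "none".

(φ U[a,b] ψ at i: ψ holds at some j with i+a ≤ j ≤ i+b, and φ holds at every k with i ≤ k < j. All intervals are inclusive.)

Evaluate at each i in [0,3]:
  i=0: ✓ (rhs at j=0)
  i=1: ✓ (rhs at j=1)
  i=2: ✓ (rhs at j=3; lhs holds on [2,2])
  i=3: ✓ (rhs at j=3)

0, 1, 2, 3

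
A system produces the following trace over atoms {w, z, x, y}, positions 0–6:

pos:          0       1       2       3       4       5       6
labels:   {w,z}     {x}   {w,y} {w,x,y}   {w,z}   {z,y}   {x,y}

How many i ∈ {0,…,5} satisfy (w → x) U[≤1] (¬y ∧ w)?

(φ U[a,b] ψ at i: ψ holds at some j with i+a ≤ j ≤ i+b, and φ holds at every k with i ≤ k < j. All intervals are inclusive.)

Evaluate at each i in [0,5]:
  i=0: ✓ (rhs at j=0)
  i=1: ✗ (no rhs in [1,2])
  i=2: ✗ (no rhs in [2,3])
  i=3: ✓ (rhs at j=4; lhs holds on [3,3])
  i=4: ✓ (rhs at j=4)
  i=5: ✗ (no rhs in [5,6])
Positions where it holds: {0, 3, 4} → 3.

3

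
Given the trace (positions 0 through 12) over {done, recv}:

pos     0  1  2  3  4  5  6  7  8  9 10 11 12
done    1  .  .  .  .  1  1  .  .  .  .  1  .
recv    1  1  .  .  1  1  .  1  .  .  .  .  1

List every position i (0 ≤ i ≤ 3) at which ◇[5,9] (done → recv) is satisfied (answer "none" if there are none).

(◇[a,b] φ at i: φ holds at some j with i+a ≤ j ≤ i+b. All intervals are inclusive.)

Evaluate at each i in [0,3]:
  i=0: ✓ (witness j=5)
  i=1: ✓ (witness j=7)
  i=2: ✓ (witness j=7)
  i=3: ✓ (witness j=8)

0, 1, 2, 3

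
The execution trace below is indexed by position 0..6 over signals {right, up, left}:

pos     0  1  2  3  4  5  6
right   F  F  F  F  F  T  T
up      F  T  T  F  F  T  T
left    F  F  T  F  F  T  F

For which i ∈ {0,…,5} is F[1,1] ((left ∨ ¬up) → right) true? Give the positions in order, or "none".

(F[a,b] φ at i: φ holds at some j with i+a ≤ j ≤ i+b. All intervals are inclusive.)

Evaluate at each i in [0,5]:
  i=0: ✓ (witness j=1)
  i=1: ✗ (none in [2,2])
  i=2: ✗ (none in [3,3])
  i=3: ✗ (none in [4,4])
  i=4: ✓ (witness j=5)
  i=5: ✓ (witness j=6)

0, 4, 5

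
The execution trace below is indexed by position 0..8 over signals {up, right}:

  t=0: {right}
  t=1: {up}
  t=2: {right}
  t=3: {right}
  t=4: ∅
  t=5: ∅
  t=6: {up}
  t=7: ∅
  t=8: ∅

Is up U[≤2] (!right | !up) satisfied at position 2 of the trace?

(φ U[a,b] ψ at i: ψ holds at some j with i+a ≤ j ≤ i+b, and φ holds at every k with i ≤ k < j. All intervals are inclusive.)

Need some j in [2,4] with (!right | !up), and up at every k in [2,j-1].
  j=2: (!right | !up) holds; no prefix to check → satisfied.

Yes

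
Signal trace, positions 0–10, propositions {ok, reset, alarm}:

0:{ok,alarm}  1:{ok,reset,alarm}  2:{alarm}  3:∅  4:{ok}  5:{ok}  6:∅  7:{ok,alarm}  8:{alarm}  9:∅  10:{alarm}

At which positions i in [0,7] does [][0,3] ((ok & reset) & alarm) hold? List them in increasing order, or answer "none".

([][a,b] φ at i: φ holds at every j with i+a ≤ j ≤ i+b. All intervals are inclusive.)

Evaluate at each i in [0,7]:
  i=0: ✗ (fails at j=0)
  i=1: ✗ (fails at j=2)
  i=2: ✗ (fails at j=2)
  i=3: ✗ (fails at j=3)
  i=4: ✗ (fails at j=4)
  i=5: ✗ (fails at j=5)
  i=6: ✗ (fails at j=6)
  i=7: ✗ (fails at j=7)

none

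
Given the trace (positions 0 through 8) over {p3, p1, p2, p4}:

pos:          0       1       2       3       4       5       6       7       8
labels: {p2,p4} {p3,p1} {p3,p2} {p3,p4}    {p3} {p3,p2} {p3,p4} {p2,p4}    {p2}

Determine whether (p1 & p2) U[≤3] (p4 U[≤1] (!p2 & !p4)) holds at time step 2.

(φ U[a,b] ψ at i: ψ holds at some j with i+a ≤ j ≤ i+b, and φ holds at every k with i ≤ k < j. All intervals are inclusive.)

Does not hold

Need some j in [2,5] with (p4 U[≤1] (!p2 & !p4)), and (p1 & p2) at every k in [2,j-1].
  j=2: (p4 U[≤1] (!p2 & !p4)) — fails.
  j=3: (p4 U[≤1] (!p2 & !p4)) holds, but (p1 & p2) fails at k=2 → not this j.
  j=4: (p4 U[≤1] (!p2 & !p4)) holds, but (p1 & p2) fails at k=2 → not this j.
  j=5: (p4 U[≤1] (!p2 & !p4)) — fails.
No j in the window works → until fails.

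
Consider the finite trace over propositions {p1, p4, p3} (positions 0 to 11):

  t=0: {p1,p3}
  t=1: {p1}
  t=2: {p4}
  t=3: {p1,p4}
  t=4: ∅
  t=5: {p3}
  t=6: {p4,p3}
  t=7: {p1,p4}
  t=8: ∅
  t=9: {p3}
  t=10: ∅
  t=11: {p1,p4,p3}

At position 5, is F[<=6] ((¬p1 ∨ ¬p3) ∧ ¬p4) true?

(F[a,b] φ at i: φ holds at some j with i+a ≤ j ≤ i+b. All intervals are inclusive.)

Check ((¬p1 ∨ ¬p3) ∧ ¬p4) at each j in [5,11]:
  j=5: true
  j=6: false
  j=7: false
  j=8: true
  j=9: true
  j=10: true
  j=11: false
Found at j=5 → formula holds.

Yes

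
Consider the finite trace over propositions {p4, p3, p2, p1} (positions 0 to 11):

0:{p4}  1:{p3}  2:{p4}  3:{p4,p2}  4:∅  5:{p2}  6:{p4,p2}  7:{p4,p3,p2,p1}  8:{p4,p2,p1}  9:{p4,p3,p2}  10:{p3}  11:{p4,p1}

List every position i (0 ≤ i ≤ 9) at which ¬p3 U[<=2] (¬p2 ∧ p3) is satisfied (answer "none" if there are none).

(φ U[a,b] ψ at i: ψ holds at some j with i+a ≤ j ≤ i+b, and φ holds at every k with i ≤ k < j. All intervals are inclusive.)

0, 1

Evaluate at each i in [0,9]:
  i=0: ✓ (rhs at j=1; lhs holds on [0,0])
  i=1: ✓ (rhs at j=1)
  i=2: ✗ (no rhs in [2,4])
  i=3: ✗ (no rhs in [3,5])
  i=4: ✗ (no rhs in [4,6])
  i=5: ✗ (no rhs in [5,7])
  i=6: ✗ (no rhs in [6,8])
  i=7: ✗ (no rhs in [7,9])
  i=8: ✗ (lhs fails at k=9 before rhs at j=10)
  i=9: ✗ (lhs fails at k=9 before rhs at j=10)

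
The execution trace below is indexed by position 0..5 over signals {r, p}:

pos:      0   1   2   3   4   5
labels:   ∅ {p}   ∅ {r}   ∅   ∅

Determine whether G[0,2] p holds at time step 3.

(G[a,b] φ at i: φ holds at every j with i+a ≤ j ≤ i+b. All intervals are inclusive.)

False

Check p at every j in [3,5]:
  j=3: false
  j=4: false
  j=5: false
Fails at j=3 → formula fails.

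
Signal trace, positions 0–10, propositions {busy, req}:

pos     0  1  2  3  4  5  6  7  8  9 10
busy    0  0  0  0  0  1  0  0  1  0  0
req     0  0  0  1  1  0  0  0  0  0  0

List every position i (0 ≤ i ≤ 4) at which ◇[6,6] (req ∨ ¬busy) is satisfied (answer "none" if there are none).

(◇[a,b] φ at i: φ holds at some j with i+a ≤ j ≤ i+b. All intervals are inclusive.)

Evaluate at each i in [0,4]:
  i=0: ✓ (witness j=6)
  i=1: ✓ (witness j=7)
  i=2: ✗ (none in [8,8])
  i=3: ✓ (witness j=9)
  i=4: ✓ (witness j=10)

0, 1, 3, 4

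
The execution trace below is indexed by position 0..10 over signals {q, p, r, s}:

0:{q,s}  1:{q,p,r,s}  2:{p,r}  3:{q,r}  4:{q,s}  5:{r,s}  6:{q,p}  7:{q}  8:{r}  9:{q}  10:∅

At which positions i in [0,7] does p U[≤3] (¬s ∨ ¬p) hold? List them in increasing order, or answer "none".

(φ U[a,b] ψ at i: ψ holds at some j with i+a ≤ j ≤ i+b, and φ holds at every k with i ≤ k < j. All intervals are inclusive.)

0, 1, 2, 3, 4, 5, 6, 7

Evaluate at each i in [0,7]:
  i=0: ✓ (rhs at j=0)
  i=1: ✓ (rhs at j=2; lhs holds on [1,1])
  i=2: ✓ (rhs at j=2)
  i=3: ✓ (rhs at j=3)
  i=4: ✓ (rhs at j=4)
  i=5: ✓ (rhs at j=5)
  i=6: ✓ (rhs at j=6)
  i=7: ✓ (rhs at j=7)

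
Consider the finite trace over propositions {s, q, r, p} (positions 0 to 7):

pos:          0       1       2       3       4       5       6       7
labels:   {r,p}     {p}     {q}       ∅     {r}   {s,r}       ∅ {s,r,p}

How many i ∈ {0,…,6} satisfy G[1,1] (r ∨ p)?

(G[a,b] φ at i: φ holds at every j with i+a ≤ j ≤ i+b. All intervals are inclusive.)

Evaluate at each i in [0,6]:
  i=0: ✓ (all of [1,1])
  i=1: ✗ (fails at j=2)
  i=2: ✗ (fails at j=3)
  i=3: ✓ (all of [4,4])
  i=4: ✓ (all of [5,5])
  i=5: ✗ (fails at j=6)
  i=6: ✓ (all of [7,7])
Positions where it holds: {0, 3, 4, 6} → 4.

4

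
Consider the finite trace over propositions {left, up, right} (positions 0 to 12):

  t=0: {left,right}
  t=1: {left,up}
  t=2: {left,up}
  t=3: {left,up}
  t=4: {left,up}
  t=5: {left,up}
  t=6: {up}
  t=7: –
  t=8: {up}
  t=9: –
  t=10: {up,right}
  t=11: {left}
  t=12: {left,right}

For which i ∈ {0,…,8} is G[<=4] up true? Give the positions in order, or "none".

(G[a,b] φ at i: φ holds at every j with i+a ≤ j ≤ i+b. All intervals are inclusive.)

1, 2

Evaluate at each i in [0,8]:
  i=0: ✗ (fails at j=0)
  i=1: ✓ (all of [1,5])
  i=2: ✓ (all of [2,6])
  i=3: ✗ (fails at j=7)
  i=4: ✗ (fails at j=7)
  i=5: ✗ (fails at j=7)
  i=6: ✗ (fails at j=7)
  i=7: ✗ (fails at j=7)
  i=8: ✗ (fails at j=9)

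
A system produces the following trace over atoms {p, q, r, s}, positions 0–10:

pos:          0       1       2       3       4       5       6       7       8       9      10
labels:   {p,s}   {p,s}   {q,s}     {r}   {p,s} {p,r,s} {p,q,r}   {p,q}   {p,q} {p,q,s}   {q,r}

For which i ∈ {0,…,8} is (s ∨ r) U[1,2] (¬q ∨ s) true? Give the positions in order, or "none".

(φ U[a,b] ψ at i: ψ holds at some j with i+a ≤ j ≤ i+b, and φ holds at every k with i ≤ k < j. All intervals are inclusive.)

0, 1, 2, 3, 4

Evaluate at each i in [0,8]:
  i=0: ✓ (rhs at j=1; lhs holds on [0,0])
  i=1: ✓ (rhs at j=2; lhs holds on [1,1])
  i=2: ✓ (rhs at j=3; lhs holds on [2,2])
  i=3: ✓ (rhs at j=4; lhs holds on [3,3])
  i=4: ✓ (rhs at j=5; lhs holds on [4,4])
  i=5: ✗ (no rhs in [6,7])
  i=6: ✗ (no rhs in [7,8])
  i=7: ✗ (lhs fails at k=7 before rhs at j=9)
  i=8: ✗ (lhs fails at k=8 before rhs at j=9)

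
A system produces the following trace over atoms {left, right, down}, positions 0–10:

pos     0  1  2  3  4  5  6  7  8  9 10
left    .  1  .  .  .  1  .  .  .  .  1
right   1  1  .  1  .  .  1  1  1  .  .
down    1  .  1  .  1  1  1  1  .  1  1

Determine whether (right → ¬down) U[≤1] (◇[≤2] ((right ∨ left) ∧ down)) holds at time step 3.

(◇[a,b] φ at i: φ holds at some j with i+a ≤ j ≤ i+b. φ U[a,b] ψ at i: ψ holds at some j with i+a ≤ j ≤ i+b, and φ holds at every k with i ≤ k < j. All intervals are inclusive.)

Need some j in [3,4] with ◇[≤2] ((right ∨ left) ∧ down), and (right → ¬down) at every k in [3,j-1].
  j=3: ◇[≤2] ((right ∨ left) ∧ down) holds; no prefix to check → satisfied.

Holds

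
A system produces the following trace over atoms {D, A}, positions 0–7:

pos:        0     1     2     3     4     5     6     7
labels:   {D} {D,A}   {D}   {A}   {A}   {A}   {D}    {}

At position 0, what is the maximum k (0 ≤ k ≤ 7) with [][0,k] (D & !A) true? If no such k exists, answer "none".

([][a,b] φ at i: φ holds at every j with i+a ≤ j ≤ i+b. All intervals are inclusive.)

0

(D & !A) must hold from j=0 onward; find where it first fails.
  j=0: holds
  j=1: fails
Holds on [0,0], so largest k = 0.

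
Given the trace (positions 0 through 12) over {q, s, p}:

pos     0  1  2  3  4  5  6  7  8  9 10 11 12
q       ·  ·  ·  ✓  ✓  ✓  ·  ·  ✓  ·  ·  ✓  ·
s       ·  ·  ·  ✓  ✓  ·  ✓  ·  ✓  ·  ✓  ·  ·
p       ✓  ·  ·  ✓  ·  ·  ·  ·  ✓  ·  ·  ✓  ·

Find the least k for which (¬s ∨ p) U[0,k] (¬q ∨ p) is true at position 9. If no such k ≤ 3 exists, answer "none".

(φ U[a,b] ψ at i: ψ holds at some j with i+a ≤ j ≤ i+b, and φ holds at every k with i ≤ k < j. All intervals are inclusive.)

Need earliest j ≥ 9 with (¬q ∨ p), and (¬s ∨ p) at every k in [9,j-1].
  j=9: rhs holds (empty prefix). k = 0.

0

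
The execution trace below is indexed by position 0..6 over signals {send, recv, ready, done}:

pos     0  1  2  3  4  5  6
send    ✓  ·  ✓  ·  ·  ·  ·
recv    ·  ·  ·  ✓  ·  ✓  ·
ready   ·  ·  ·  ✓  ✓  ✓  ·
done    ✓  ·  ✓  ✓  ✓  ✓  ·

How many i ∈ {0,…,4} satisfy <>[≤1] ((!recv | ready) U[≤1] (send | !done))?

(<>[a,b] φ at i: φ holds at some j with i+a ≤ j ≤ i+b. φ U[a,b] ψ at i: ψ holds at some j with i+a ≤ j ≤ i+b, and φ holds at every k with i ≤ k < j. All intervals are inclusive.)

4

Evaluate at each i in [0,4]:
  i=0: ✓ (witness j=0)
  i=1: ✓ (witness j=1)
  i=2: ✓ (witness j=2)
  i=3: ✗ (none in [3,4])
  i=4: ✓ (witness j=5)
Positions where it holds: {0, 1, 2, 4} → 4.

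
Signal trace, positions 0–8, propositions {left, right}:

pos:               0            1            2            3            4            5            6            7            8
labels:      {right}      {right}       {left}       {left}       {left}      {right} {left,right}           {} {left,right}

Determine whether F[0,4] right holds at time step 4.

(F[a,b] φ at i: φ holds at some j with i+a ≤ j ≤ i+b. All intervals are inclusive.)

Yes

Check right at each j in [4,8]:
  j=4: false
  j=5: true
  j=6: true
  j=7: false
  j=8: true
Found at j=5 → formula holds.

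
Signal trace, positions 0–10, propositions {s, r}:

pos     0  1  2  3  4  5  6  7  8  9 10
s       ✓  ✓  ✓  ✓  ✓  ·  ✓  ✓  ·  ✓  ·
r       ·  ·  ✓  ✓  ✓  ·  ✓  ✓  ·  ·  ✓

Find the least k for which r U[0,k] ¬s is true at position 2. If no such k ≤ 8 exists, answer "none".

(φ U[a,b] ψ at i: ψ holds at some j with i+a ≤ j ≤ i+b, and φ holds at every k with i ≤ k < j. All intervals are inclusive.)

3

Need earliest j ≥ 2 with ¬s, and r at every k in [2,j-1].
  j=2: rhs fails.
  j=3: rhs fails.
  j=4: rhs fails.
  j=5: rhs holds; lhs holds on [2,4]. k = 3.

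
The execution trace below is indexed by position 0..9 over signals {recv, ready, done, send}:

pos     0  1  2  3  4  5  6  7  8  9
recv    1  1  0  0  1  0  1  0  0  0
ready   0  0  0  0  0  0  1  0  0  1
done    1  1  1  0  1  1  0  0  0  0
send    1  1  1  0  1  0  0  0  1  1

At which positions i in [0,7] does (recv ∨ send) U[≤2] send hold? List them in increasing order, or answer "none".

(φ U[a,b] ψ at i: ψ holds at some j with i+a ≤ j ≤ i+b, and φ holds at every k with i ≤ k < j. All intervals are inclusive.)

Evaluate at each i in [0,7]:
  i=0: ✓ (rhs at j=0)
  i=1: ✓ (rhs at j=1)
  i=2: ✓ (rhs at j=2)
  i=3: ✗ (lhs fails at k=3 before rhs at j=4)
  i=4: ✓ (rhs at j=4)
  i=5: ✗ (no rhs in [5,7])
  i=6: ✗ (lhs fails at k=7 before rhs at j=8)
  i=7: ✗ (lhs fails at k=7 before rhs at j=8)

0, 1, 2, 4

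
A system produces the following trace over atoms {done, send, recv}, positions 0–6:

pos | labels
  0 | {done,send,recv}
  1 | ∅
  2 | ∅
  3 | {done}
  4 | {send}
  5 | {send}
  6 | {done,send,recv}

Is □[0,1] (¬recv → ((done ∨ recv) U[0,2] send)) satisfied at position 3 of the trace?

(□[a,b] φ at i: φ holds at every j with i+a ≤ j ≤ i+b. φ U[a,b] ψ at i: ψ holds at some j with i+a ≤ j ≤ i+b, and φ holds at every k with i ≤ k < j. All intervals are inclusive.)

Check (¬recv → ((done ∨ recv) U[0,2] send)) at every j in [3,4]:
  j=3: antecedent true; consequent holds → ✓
  j=4: antecedent true; consequent holds → ✓
All positions satisfy it → formula holds.

True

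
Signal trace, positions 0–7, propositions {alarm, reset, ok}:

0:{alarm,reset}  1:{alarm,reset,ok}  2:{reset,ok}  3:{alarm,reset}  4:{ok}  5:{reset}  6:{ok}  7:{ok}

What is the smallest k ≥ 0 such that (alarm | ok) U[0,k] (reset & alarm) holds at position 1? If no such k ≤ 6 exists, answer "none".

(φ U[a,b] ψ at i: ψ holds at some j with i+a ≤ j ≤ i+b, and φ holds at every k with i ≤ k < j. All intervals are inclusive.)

Need earliest j ≥ 1 with (reset & alarm), and (alarm | ok) at every k in [1,j-1].
  j=1: rhs holds (empty prefix). k = 0.

0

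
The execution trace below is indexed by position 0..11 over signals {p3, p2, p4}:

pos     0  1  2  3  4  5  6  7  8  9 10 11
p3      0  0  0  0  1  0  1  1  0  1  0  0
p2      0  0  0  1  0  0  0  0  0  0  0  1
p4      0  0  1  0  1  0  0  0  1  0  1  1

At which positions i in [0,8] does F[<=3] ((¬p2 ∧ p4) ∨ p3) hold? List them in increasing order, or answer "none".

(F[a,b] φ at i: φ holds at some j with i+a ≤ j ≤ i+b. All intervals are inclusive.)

0, 1, 2, 3, 4, 5, 6, 7, 8

Evaluate at each i in [0,8]:
  i=0: ✓ (witness j=2)
  i=1: ✓ (witness j=2)
  i=2: ✓ (witness j=2)
  i=3: ✓ (witness j=4)
  i=4: ✓ (witness j=4)
  i=5: ✓ (witness j=6)
  i=6: ✓ (witness j=6)
  i=7: ✓ (witness j=7)
  i=8: ✓ (witness j=8)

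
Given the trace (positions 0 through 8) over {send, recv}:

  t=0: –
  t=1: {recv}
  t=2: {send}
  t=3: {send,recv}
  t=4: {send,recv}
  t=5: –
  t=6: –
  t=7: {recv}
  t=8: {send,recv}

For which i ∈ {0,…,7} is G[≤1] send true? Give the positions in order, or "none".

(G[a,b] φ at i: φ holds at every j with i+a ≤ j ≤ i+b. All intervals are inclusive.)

2, 3

Evaluate at each i in [0,7]:
  i=0: ✗ (fails at j=0)
  i=1: ✗ (fails at j=1)
  i=2: ✓ (all of [2,3])
  i=3: ✓ (all of [3,4])
  i=4: ✗ (fails at j=5)
  i=5: ✗ (fails at j=5)
  i=6: ✗ (fails at j=6)
  i=7: ✗ (fails at j=7)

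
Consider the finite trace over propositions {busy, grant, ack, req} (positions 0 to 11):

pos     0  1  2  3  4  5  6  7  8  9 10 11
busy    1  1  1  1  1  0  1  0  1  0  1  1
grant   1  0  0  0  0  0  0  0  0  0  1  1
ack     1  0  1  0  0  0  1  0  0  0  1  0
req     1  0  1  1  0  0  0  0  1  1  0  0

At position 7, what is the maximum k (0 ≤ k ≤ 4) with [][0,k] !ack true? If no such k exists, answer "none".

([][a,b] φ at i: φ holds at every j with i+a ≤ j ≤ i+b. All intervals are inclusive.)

2

!ack must hold from j=7 onward; find where it first fails.
  j=7: holds
  j=8: holds
  j=9: holds
  j=10: fails
Holds on [7,9], so largest k = 2.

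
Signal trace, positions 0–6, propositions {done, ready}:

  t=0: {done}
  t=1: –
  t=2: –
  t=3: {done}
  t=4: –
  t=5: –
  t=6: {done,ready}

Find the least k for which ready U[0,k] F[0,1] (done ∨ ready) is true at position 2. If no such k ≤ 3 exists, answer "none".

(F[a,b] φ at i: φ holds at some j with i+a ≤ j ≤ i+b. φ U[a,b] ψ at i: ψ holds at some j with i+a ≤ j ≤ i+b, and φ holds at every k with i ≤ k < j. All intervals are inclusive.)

Need earliest j ≥ 2 with F[0,1] (done ∨ ready), and ready at every k in [2,j-1].
  j=2: rhs holds (empty prefix). k = 0.

0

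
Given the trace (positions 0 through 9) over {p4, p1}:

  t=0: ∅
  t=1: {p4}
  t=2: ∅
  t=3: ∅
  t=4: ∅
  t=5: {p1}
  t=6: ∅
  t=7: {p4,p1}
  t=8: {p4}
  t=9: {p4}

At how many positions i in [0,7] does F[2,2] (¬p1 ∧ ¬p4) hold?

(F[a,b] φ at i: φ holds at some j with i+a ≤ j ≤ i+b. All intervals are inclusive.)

4

Evaluate at each i in [0,7]:
  i=0: ✓ (witness j=2)
  i=1: ✓ (witness j=3)
  i=2: ✓ (witness j=4)
  i=3: ✗ (none in [5,5])
  i=4: ✓ (witness j=6)
  i=5: ✗ (none in [7,7])
  i=6: ✗ (none in [8,8])
  i=7: ✗ (none in [9,9])
Positions where it holds: {0, 1, 2, 4} → 4.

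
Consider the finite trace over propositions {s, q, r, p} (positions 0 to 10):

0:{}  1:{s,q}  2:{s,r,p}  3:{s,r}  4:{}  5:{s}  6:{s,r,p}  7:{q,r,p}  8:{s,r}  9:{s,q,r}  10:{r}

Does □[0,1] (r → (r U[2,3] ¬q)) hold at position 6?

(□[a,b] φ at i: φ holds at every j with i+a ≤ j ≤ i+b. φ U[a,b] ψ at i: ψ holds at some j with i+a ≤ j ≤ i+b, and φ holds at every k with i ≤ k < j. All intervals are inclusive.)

True

Check (r → (r U[2,3] ¬q)) at every j in [6,7]:
  j=6: antecedent true; consequent holds → ✓
  j=7: antecedent true; consequent holds → ✓
All positions satisfy it → formula holds.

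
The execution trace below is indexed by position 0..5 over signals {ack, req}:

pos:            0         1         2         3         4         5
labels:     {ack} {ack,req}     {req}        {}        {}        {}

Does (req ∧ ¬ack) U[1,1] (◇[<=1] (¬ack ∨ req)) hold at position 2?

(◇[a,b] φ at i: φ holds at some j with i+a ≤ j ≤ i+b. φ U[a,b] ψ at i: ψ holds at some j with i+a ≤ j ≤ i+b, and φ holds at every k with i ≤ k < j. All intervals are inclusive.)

Yes

Need some j in [3,3] with ◇[<=1] (¬ack ∨ req), and (req ∧ ¬ack) at every k in [2,j-1].
  j=3: ◇[<=1] (¬ack ∨ req) holds; (req ∧ ¬ack) holds at every k in [2,2] → satisfied.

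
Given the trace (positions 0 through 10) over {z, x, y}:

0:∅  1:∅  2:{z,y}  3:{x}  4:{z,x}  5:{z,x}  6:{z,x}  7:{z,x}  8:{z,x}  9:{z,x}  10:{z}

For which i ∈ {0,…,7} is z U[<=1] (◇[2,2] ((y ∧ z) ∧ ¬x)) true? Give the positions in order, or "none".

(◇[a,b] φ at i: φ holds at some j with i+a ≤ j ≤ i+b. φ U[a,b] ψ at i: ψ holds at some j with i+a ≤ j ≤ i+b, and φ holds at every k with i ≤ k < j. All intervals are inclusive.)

0

Evaluate at each i in [0,7]:
  i=0: ✓ (rhs at j=0)
  i=1: ✗ (no rhs in [1,2])
  i=2: ✗ (no rhs in [2,3])
  i=3: ✗ (no rhs in [3,4])
  i=4: ✗ (no rhs in [4,5])
  i=5: ✗ (no rhs in [5,6])
  i=6: ✗ (no rhs in [6,7])
  i=7: ✗ (no rhs in [7,8])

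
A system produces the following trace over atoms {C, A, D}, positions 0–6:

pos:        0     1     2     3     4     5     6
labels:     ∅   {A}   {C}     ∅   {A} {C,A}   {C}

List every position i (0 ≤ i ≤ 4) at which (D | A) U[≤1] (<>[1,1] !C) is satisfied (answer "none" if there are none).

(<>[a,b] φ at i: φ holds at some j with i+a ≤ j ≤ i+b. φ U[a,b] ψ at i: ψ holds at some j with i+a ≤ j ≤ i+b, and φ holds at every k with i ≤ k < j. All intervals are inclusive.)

0, 1, 2, 3

Evaluate at each i in [0,4]:
  i=0: ✓ (rhs at j=0)
  i=1: ✓ (rhs at j=2; lhs holds on [1,1])
  i=2: ✓ (rhs at j=2)
  i=3: ✓ (rhs at j=3)
  i=4: ✗ (no rhs in [4,5])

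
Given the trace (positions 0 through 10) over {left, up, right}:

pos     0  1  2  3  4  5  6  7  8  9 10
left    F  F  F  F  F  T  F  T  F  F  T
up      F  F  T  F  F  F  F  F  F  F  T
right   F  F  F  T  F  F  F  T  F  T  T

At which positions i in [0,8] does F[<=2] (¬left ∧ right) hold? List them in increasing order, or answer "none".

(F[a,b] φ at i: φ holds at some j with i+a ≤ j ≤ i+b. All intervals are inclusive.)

Evaluate at each i in [0,8]:
  i=0: ✗ (none in [0,2])
  i=1: ✓ (witness j=3)
  i=2: ✓ (witness j=3)
  i=3: ✓ (witness j=3)
  i=4: ✗ (none in [4,6])
  i=5: ✗ (none in [5,7])
  i=6: ✗ (none in [6,8])
  i=7: ✓ (witness j=9)
  i=8: ✓ (witness j=9)

1, 2, 3, 7, 8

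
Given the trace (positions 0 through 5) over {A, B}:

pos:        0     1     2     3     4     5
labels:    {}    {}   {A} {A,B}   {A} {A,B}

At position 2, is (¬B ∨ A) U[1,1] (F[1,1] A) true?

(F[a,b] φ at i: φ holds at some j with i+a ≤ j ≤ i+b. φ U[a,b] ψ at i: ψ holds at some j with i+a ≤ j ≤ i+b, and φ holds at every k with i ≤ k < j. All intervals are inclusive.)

Need some j in [3,3] with F[1,1] A, and (¬B ∨ A) at every k in [2,j-1].
  j=3: F[1,1] A holds; (¬B ∨ A) holds at every k in [2,2] → satisfied.

Yes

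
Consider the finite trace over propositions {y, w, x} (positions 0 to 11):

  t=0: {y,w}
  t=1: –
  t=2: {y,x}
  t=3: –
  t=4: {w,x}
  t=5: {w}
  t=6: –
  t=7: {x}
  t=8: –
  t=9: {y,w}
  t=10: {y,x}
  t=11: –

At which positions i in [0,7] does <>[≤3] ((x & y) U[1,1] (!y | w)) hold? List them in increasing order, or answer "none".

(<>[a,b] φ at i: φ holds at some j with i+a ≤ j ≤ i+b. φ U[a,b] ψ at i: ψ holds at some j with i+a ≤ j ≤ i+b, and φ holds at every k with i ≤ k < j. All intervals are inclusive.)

0, 1, 2, 7

Evaluate at each i in [0,7]:
  i=0: ✓ (witness j=2)
  i=1: ✓ (witness j=2)
  i=2: ✓ (witness j=2)
  i=3: ✗ (none in [3,6])
  i=4: ✗ (none in [4,7])
  i=5: ✗ (none in [5,8])
  i=6: ✗ (none in [6,9])
  i=7: ✓ (witness j=10)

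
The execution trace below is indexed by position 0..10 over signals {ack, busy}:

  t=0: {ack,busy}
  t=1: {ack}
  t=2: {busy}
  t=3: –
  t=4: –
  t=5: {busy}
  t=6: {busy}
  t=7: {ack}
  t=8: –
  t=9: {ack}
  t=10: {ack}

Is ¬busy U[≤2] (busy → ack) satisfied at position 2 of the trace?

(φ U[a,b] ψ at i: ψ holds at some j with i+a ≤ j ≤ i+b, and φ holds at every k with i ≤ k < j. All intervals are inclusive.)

No

Need some j in [2,4] with (busy → ack), and ¬busy at every k in [2,j-1].
  j=2: (busy → ack) false.
  j=3: (busy → ack) holds, but ¬busy fails at k=2 → not this j.
  j=4: (busy → ack) holds, but ¬busy fails at k=2 → not this j.
No j in the window works → until fails.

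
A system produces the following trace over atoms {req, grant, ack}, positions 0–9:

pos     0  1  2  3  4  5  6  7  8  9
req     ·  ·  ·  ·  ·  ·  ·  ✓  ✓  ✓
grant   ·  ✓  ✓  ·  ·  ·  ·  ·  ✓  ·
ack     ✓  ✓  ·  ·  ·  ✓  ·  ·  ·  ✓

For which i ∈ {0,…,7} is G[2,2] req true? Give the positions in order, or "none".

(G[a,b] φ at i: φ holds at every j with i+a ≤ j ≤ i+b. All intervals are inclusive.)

5, 6, 7

Evaluate at each i in [0,7]:
  i=0: ✗ (fails at j=2)
  i=1: ✗ (fails at j=3)
  i=2: ✗ (fails at j=4)
  i=3: ✗ (fails at j=5)
  i=4: ✗ (fails at j=6)
  i=5: ✓ (all of [7,7])
  i=6: ✓ (all of [8,8])
  i=7: ✓ (all of [9,9])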